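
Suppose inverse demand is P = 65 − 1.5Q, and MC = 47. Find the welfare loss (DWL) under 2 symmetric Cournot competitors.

DWL = 12

Competitive firms price at marginal cost: P = 47, giving Q = 12.
Cournot with 2 identical firms: the symmetric best-response condition is 65 − 4.5q = 47. Each firm produces q = 4, total output Q = 8, price P = 53.
DWL is the triangle between Q = 8 and Q = 12: ½·(12 − 8)·(53 − 47) = 12.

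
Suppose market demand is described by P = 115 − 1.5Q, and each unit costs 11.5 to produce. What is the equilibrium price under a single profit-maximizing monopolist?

The monopolist equates marginal revenue to marginal cost: 115 − 3Q = 11.5, so Q = 34.5. From demand, P = 63.25.

P = 63.25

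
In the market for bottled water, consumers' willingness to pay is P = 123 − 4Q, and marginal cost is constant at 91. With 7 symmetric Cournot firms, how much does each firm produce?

Cournot with 7 identical firms: the symmetric best-response condition is 123 − 32q = 91. Each firm produces q = 1, total output Q = 7, price P = 95.

q_i = 1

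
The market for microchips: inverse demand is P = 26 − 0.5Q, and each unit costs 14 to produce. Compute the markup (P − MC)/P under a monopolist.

Lerner index = 0.3

Monopoly sets MR = MC: 26 − Q = 14 ⇒ Q = 12, P = 26 − 0.5·12 = 20.
Lerner index = (P − MC)/P = (20 − 14)/20 = 0.3.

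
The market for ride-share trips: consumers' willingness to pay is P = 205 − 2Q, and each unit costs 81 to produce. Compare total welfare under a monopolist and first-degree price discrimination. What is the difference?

TS rises by 961

A monopolist chooses Q where MR = MC. MR = 205 − 4Q; setting this equal to 81 gives Q = 31 and P = 143.
CS = ½·(205 − 143)·31 = 961; PS = (143 − 81)·31 = 1922; TS = 2883.
With perfect price discrimination, output is the efficient level Q = 62 (where demand meets MC), but every buyer pays their willingness to pay: CS = 0 and PS = total surplus.
TS = 3844 (equal to competitive TS).
Change in total welfare: 3844 − 2883 = 961.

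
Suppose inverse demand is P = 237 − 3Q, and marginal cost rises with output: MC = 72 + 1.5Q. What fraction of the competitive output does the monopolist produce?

The monopolist equates marginal revenue to marginal cost: 237 − 6Q = 72 + 1.5Q, so Q = 22. From demand, P = 171.
Competitive equilibrium sets price equal to marginal cost: 237 − 3Q = 72 + 1.5Q, so Q = 110/3 and P = 127.
Ratio Q_m/Q_c = 22/(110/3) = 0.6.

Q_m/Q_c = 0.6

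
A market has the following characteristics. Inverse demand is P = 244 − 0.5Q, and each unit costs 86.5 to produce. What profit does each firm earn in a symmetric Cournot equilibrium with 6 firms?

In a 6-firm Cournot equilibrium, symmetry and the first-order condition give q = (244 − 86.5)/(3.5) = 45. So Q = 270 and P = 109.
Each firm's profit = (109 − 86.5)·45 = 1012.5.

π_i = 1012.5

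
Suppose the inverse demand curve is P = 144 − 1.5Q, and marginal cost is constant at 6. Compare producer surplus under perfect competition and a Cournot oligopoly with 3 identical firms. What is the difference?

Producer surplus rises by 2380.5

Competitive firms price at marginal cost: P = 6, giving Q = 92.
PS = (6 − 6)·92 = 0.
In a 3-firm Cournot equilibrium, symmetry and the first-order condition give q = (144 − 6)/(6) = 23. So Q = 69 and P = 40.5.
PS = (40.5 − 6)·69 = 2380.5.
Change in producer surplus: 2380.5 − 0 = 2380.5.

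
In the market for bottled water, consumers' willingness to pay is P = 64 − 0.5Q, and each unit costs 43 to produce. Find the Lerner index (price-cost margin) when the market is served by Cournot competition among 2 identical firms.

In a 2-firm Cournot equilibrium, symmetry and the first-order condition give q = (64 − 43)/(1.5) = 14. So Q = 28 and P = 50.
Lerner index = (P − MC)/P = (50 − 43)/50 = 0.14.

Lerner index = 0.14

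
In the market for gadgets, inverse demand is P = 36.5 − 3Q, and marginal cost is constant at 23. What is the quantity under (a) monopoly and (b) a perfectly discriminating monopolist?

Monopoly: Q = 2.25; Perfect PD: Q = 4.5

Monopoly sets MR = MC: 36.5 − 6Q = 23 ⇒ Q = 2.25, P = 36.5 − 3·2.25 = 29.75.
A perfectly discriminating monopolist sells every unit with P(Q) ≥ MC(Q), so output equals the competitive quantity Q = 4.5. Each buyer pays their reservation price, so CS = 0 and the firm captures all surplus.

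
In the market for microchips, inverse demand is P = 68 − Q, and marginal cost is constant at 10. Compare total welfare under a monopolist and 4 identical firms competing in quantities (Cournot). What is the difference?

The monopolist equates marginal revenue to marginal cost: 68 − 2Q = 10, so Q = 29. From demand, P = 39.
CS = ½·(68 − 39)·29 = 420.5; PS = (39 − 10)·29 = 841; TS = 1261.5.
With 4 symmetric Cournot firms, each firm's FOC gives 68 − 5q = 10, so q = 11.6, Q = 4·11.6 = 46.4, and P = 21.6.
CS = ½·(68 − 21.6)·46.4 = 1076.48; PS = (21.6 − 10)·46.4 = 538.24; TS = 1614.72.
Change in total welfare: 1614.72 − 1261.5 = 353.22.

Total welfare rises by 353.22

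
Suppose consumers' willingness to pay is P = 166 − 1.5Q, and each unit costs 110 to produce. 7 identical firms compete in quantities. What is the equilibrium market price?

With 7 symmetric Cournot firms, each firm's FOC gives 166 − 12q = 110, so q = 14/3, Q = 7·14/3 = 98/3, and P = 117.

P = 117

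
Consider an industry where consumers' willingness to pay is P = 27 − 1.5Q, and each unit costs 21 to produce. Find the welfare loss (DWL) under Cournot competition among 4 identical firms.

Competitive firms price at marginal cost: P = 21, giving Q = 4.
Cournot with 4 identical firms: the symmetric best-response condition is 27 − 7.5q = 21. Each firm produces q = 0.8, total output Q = 3.2, price P = 22.2.
DWL is the triangle between Q = 3.2 and Q = 4: ½·(4 − 3.2)·(22.2 − 21) = 0.48.

DWL = 0.48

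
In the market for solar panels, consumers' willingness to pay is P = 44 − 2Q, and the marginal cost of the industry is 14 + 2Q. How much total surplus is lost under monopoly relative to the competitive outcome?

DWL = 12.5

Competitive equilibrium sets price equal to marginal cost: 44 − 2Q = 14 + 2Q, so Q = 7.5 and P = 29.
The monopolist equates marginal revenue to marginal cost: 44 − 4Q = 14 + 2Q, so Q = 5. From demand, P = 34.
CS = ½·(44 − 29)·7.5 = 56.25; PS = (29·7.5 − 14·7.5 − ½·2·7.5²) = 56.25; TS = 112.5.
CS = ½·(44 − 34)·5 = 25; PS = (34·5 − 14·5 − ½·2·5²) = 75; TS = 100.
DWL = 112.5 − 100 = 12.5.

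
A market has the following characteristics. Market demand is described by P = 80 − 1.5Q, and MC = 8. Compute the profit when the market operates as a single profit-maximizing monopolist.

Profit = 864

The monopolist equates marginal revenue to marginal cost: 80 − 3Q = 8, so Q = 24. From demand, P = 44.
Profit = (44 − 8)·24 = 864.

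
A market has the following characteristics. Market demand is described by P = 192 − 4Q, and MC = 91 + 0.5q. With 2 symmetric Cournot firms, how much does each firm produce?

q_i = 8.08

Cournot with 2 identical firms: the symmetric best-response condition is 192 − 12q = 91 + 0.5q. Each firm produces q = 8.08, total output Q = 16.16, price P = 127.36.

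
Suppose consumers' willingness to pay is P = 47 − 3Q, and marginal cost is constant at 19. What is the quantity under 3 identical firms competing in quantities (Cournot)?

Q = 7

With 3 symmetric Cournot firms, each firm's FOC gives 47 − 12q = 19, so q = 7/3, Q = 3·7/3 = 7, and P = 26.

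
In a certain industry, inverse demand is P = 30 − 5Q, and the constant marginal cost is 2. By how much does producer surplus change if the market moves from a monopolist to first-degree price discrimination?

A monopolist chooses Q where MR = MC. MR = 30 − 10Q; setting this equal to 2 gives Q = 2.8 and P = 16.
PS = (16 − 2)·2.8 = 39.2.
Under first-degree price discrimination the firm charges each unit its demand price and produces up to where P = MC, i.e. Q = 5.6. Consumer surplus is zero; producer surplus equals total surplus.
PS = ½·(30 − 2)·5.6 = 78.4.
Change in producer surplus: 78.4 − 39.2 = 39.2.

Producer surplus rises by 39.2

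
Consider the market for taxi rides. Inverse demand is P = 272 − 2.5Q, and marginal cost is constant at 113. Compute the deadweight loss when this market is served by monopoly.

DWL = 1264.05

Competitive firms price at marginal cost: P = 113, giving Q = 63.6.
A monopolist chooses Q where MR = MC. MR = 272 − 5Q; setting this equal to 113 gives Q = 31.8 and P = 192.5.
DWL is the triangle between Q = 31.8 and Q = 63.6: ½·(63.6 − 31.8)·(192.5 − 113) = 1264.05.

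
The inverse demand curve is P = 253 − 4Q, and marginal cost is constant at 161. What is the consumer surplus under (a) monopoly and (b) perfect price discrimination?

Monopoly: CS = 264.5; Perfect PD: CS = 0

Monopoly sets MR = MC: 253 − 8Q = 161 ⇒ Q = 11.5, P = 253 − 4·11.5 = 207.
CS = ½·(253 − 207)·11.5 = 264.5.
Under first-degree price discrimination the firm charges each unit its demand price and produces up to where P = MC, i.e. Q = 23. Consumer surplus is zero; producer surplus equals total surplus.
CS = 0.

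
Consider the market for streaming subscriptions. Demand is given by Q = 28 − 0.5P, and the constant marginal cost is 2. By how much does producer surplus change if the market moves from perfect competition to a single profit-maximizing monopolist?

PS rises by 364.5

Inverting demand: P = 56 − 2Q.
Competitive firms price at marginal cost: P = 2, giving Q = 27.
PS = (2 − 2)·27 = 0.
The monopolist equates marginal revenue to marginal cost: 56 − 4Q = 2, so Q = 13.5. From demand, P = 29.
PS = (29 − 2)·13.5 = 364.5.
Change in producer surplus: 364.5 − 0 = 364.5.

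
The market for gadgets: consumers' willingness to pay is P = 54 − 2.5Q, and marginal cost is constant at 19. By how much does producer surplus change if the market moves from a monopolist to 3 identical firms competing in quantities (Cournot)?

Monopoly sets MR = MC: 54 − 5Q = 19 ⇒ Q = 7, P = 54 − 2.5·7 = 36.5.
PS = (36.5 − 19)·7 = 122.5.
In a 3-firm Cournot equilibrium, symmetry and the first-order condition give q = (54 − 19)/(10) = 3.5. So Q = 10.5 and P = 27.75.
PS = (27.75 − 19)·10.5 = 91.875.
Change in producer surplus: 91.875 − 122.5 = −30.625.

Producer surplus falls by 30.625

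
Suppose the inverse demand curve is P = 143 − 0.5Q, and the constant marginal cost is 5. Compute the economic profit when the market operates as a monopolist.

Profit = 9522

The monopolist equates marginal revenue to marginal cost: 143 − Q = 5, so Q = 138. From demand, P = 74.
Profit = (74 − 5)·138 = 9522.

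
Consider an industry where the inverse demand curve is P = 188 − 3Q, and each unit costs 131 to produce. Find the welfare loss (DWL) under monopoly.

DWL = 135.375

Competitive firms price at marginal cost: P = 131, giving Q = 19.
A monopolist chooses Q where MR = MC. MR = 188 − 6Q; setting this equal to 131 gives Q = 9.5 and P = 159.5.
DWL is the triangle between Q = 9.5 and Q = 19: ½·(19 − 9.5)·(159.5 − 131) = 135.375.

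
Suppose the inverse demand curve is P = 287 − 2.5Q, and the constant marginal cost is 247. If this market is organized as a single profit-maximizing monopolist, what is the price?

A monopolist chooses Q where MR = MC. MR = 287 − 5Q; setting this equal to 247 gives Q = 8 and P = 267.

P = 267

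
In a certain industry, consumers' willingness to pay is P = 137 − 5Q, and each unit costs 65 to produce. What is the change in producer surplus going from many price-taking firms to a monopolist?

PS rises by 259.2

Perfect competition: P = MC = 65, so 137 − 5Q = 65 and Q = 14.4.
PS = (65 − 65)·14.4 = 0.
The monopolist equates marginal revenue to marginal cost: 137 − 10Q = 65, so Q = 7.2. From demand, P = 101.
PS = (101 − 65)·7.2 = 259.2.
Change in producer surplus: 259.2 − 0 = 259.2.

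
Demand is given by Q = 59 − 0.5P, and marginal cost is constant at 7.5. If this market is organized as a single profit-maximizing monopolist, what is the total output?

Inverting demand: P = 118 − 2Q.
A monopolist chooses Q where MR = MC. MR = 118 − 4Q; setting this equal to 7.5 gives Q = 27.625 and P = 62.75.

Q = 27.625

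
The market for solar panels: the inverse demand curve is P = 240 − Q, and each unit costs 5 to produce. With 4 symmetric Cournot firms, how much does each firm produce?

With 4 symmetric Cournot firms, each firm's FOC gives 240 − 5q = 5, so q = 47, Q = 4·47 = 188, and P = 52.

q_i = 47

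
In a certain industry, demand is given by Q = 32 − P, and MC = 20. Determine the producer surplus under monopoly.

Inverting demand: P = 32 − Q.
The monopolist equates marginal revenue to marginal cost: 32 − 2Q = 20, so Q = 6. From demand, P = 26.
PS = (26 − 20)·6 = 36.

PS = 36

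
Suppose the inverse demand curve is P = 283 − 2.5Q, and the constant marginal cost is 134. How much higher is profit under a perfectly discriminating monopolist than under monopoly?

π rises by 2220.1

The monopolist equates marginal revenue to marginal cost: 283 − 5Q = 134, so Q = 29.8. From demand, P = 208.5.
Profit = (208.5 − 134)·29.8 = 2220.1.
Under first-degree price discrimination the firm charges each unit its demand price and produces up to where P = MC, i.e. Q = 59.6. Consumer surplus is zero; producer surplus equals total surplus.
PS equals the full surplus area, 4440.2. Profit = 4440.2 = 4440.2.
Change in profit: 4440.2 − 2220.1 = 2220.1.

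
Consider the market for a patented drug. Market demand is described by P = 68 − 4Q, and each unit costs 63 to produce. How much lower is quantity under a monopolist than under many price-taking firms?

Competitive firms price at marginal cost: P = 63, giving Q = 1.25.
A monopolist chooses Q where MR = MC. MR = 68 − 8Q; setting this equal to 63 gives Q = 0.625 and P = 65.5.
Change in quantity: 0.625 − 1.25 = −0.625.

Quantity falls by 0.625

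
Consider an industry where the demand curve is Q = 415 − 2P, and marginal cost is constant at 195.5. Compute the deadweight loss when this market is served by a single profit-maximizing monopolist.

DWL = 36

Inverting demand: P = 207.5 − 0.5Q.
Under competition P = MC = 195.5, so Q = (207.5 − 195.5)/0.5 = 24.
The monopolist equates marginal revenue to marginal cost: 207.5 − Q = 195.5, so Q = 12. From demand, P = 201.5.
DWL is the triangle between Q = 12 and Q = 24: ½·(24 − 12)·(201.5 − 195.5) = 36.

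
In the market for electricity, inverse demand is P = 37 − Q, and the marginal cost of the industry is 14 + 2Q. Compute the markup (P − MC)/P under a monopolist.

Monopoly sets MR = MC: 37 − 2Q = 14 + 2Q ⇒ Q = 5.75, P = 37 − 5.75 = 31.25.
Lerner index = (P − MC)/P = (31.25 − 25.5)/31.25 = 0.184.

Lerner index = 0.184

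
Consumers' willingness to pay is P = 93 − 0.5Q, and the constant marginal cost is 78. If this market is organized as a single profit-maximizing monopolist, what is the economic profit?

Monopoly sets MR = MC: 93 − Q = 78 ⇒ Q = 15, P = 93 − 0.5·15 = 85.5.
Profit = (85.5 − 78)·15 = 112.5.

Profit = 112.5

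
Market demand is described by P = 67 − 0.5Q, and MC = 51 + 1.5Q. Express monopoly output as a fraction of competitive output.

A monopolist chooses Q where MR = MC. MR = 67 − Q; setting this equal to 51 + 1.5Q gives Q = 6.4 and P = 63.8.
Competitive equilibrium sets price equal to marginal cost: 67 − 0.5Q = 51 + 1.5Q, so Q = 8 and P = 63.
Ratio Q_m/Q_c = 6.4/8 = 0.8.

Q_m/Q_c = 0.8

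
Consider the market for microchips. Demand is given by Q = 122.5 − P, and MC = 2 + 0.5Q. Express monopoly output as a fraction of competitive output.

Inverting demand: P = 122.5 − Q.
Monopoly sets MR = MC: 122.5 − 2Q = 2 + 0.5Q ⇒ Q = 48.2, P = 122.5 − 48.2 = 74.3.
Under competition P = MC: 122.5 − Q = 2 + 0.5Q ⇒ Q = 241/3, P = 253/6.
Ratio Q_m/Q_c = 48.2/(241/3) = 0.6.

Q_m/Q_c = 0.6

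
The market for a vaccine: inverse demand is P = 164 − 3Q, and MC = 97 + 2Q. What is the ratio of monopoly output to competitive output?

Q_m/Q_c = 0.625

A monopolist chooses Q where MR = MC. MR = 164 − 6Q; setting this equal to 97 + 2Q gives Q = 8.375 and P = 138.875.
Under competition P = MC: 164 − 3Q = 97 + 2Q ⇒ Q = 13.4, P = 123.8.
Ratio Q_m/Q_c = 8.375/13.4 = 0.625.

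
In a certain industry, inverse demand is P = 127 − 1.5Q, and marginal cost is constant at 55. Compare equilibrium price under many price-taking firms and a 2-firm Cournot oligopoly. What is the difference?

Perfect competition: P = MC = 55, so 127 − 1.5Q = 55 and Q = 48.
In a 2-firm Cournot equilibrium, symmetry and the first-order condition give q = (127 − 55)/(4.5) = 16. So Q = 32 and P = 79.
Change in equilibrium price: 79 − 55 = 24.

P rises by 24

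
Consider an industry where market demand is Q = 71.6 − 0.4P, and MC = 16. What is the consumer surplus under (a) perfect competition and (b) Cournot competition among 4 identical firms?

Inverting demand: P = 179 − 2.5Q.
Perfect competition: P = MC = 16, so 179 − 2.5Q = 16 and Q = 65.2.
CS = ½·(179 − 16)·65.2 = 5313.8.
Cournot with 4 identical firms: the symmetric best-response condition is 179 − 12.5q = 16. Each firm produces q = 13.04, total output Q = 52.16, price P = 48.6.
CS = ½·(179 − 48.6)·52.16 = 3400.832.

Competition: CS = 5313.8; Cournot: CS = 3400.832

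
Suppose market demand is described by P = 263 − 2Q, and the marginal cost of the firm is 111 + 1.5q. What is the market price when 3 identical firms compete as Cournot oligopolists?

Cournot with 3 identical firms: the symmetric best-response condition is 263 − 8q = 111 + 1.5q. Each firm produces q = 16, total output Q = 48, price P = 167.

P = 167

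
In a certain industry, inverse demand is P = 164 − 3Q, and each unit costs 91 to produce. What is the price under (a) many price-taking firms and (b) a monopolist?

Competition: P = 91; Monopoly: P = 127.5

Under competition P = MC = 91, so Q = (164 − 91)/3 = 73/3.
A monopolist chooses Q where MR = MC. MR = 164 − 6Q; setting this equal to 91 gives Q = 73/6 and P = 127.5.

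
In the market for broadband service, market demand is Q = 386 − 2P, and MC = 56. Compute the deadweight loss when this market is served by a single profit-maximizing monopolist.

DWL = 4692.25

Inverting demand: P = 193 − 0.5Q.
Perfect competition: P = MC = 56, so 193 − 0.5Q = 56 and Q = 274.
The monopolist equates marginal revenue to marginal cost: 193 − Q = 56, so Q = 137. From demand, P = 124.5.
DWL is the triangle between Q = 137 and Q = 274: ½·(274 − 137)·(124.5 − 56) = 4692.25.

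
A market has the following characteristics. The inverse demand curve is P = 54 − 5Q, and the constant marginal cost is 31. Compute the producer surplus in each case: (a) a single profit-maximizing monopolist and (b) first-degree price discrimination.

Monopoly: PS = 26.45; Perfect PD: PS = 52.9

The monopolist equates marginal revenue to marginal cost: 54 − 10Q = 31, so Q = 2.3. From demand, P = 42.5.
PS = (42.5 − 31)·2.3 = 26.45.
Under first-degree price discrimination the firm charges each unit its demand price and produces up to where P = MC, i.e. Q = 4.6. Consumer surplus is zero; producer surplus equals total surplus.
PS = ½·(54 − 31)·4.6 = 52.9.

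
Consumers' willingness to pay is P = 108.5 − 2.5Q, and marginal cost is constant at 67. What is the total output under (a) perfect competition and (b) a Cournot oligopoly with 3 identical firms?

Perfect competition: P = MC = 67, so 108.5 − 2.5Q = 67 and Q = 16.6.
Cournot with 3 identical firms: the symmetric best-response condition is 108.5 − 10q = 67. Each firm produces q = 4.15, total output Q = 12.45, price P = 77.375.

Competition: Q = 16.6; Cournot: Q = 12.45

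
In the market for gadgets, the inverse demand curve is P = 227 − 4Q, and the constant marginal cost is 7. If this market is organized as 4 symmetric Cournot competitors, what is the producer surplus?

With 4 symmetric Cournot firms, each firm's FOC gives 227 − 20q = 7, so q = 11, Q = 4·11 = 44, and P = 51.
PS = (51 − 7)·44 = 1936.

PS = 1936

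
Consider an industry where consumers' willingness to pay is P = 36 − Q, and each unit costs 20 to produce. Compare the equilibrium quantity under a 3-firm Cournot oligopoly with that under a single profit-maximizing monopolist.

Cournot: Q = 12; Monopoly: Q = 8

In a 3-firm Cournot equilibrium, symmetry and the first-order condition give q = (36 − 20)/(4) = 4. So Q = 12 and P = 24.
Monopoly sets MR = MC: 36 − 2Q = 20 ⇒ Q = 8, P = 36 − 8 = 28.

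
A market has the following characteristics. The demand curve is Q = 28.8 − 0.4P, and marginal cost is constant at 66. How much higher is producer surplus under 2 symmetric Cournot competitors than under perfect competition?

Inverting demand: P = 72 − 2.5Q.
Perfect competition: P = MC = 66, so 72 − 2.5Q = 66 and Q = 2.4.
PS = (66 − 66)·2.4 = 0.
In a 2-firm Cournot equilibrium, symmetry and the first-order condition give q = (72 − 66)/(7.5) = 0.8. So Q = 1.6 and P = 68.
PS = (68 − 66)·1.6 = 3.2.
Change in producer surplus: 3.2 − 0 = 3.2.

PS rises by 3.2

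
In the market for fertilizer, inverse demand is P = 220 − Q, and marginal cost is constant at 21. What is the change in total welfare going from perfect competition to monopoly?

Perfect competition: P = MC = 21, so 220 − Q = 21 and Q = 199.
CS = ½·(220 − 21)·199 = 19800.5; PS = (21 − 21)·199 = 0; TS = 19800.5.
A monopolist chooses Q where MR = MC. MR = 220 − 2Q; setting this equal to 21 gives Q = 99.5 and P = 120.5.
CS = ½·(220 − 120.5)·99.5 = 4950.125; PS = (120.5 − 21)·99.5 = 9900.25; TS = 14850.375.
Change in total welfare: 14850.375 − 19800.5 = −4950.125.

TS falls by 4950.125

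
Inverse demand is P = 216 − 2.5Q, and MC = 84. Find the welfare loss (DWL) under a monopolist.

Competitive firms price at marginal cost: P = 84, giving Q = 52.8.
Monopoly sets MR = MC: 216 − 5Q = 84 ⇒ Q = 26.4, P = 216 − 2.5·26.4 = 150.
DWL is the triangle between Q = 26.4 and Q = 52.8: ½·(52.8 − 26.4)·(150 − 84) = 871.2.

DWL = 871.2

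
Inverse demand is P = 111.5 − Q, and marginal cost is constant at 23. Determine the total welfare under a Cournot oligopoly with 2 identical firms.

In a 2-firm Cournot equilibrium, symmetry and the first-order condition give q = (111.5 − 23)/(3) = 29.5. So Q = 59 and P = 52.5.
CS = ½·(111.5 − 52.5)·59 = 1740.5; PS = (52.5 − 23)·59 = 1740.5; TS = 3481.

TS = 3481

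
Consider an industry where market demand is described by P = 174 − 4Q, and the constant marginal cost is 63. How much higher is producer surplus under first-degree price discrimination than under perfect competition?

Perfect competition: P = MC = 63, so 174 − 4Q = 63 and Q = 27.75.
PS = (63 − 63)·27.75 = 0.
Under first-degree price discrimination the firm charges each unit its demand price and produces up to where P = MC, i.e. Q = 27.75. Consumer surplus is zero; producer surplus equals total surplus.
PS = ½·(174 − 63)·27.75 = 1540.125.
Change in producer surplus: 1540.125 − 0 = 1540.125.

Producer surplus rises by 1540.125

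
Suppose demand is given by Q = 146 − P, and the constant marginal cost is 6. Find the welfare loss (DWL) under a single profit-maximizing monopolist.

Inverting demand: P = 146 − Q.
Perfect competition: P = MC = 6, so 146 − Q = 6 and Q = 140.
The monopolist equates marginal revenue to marginal cost: 146 − 2Q = 6, so Q = 70. From demand, P = 76.
DWL is the triangle between Q = 70 and Q = 140: ½·(140 − 70)·(76 − 6) = 2450.

DWL = 2450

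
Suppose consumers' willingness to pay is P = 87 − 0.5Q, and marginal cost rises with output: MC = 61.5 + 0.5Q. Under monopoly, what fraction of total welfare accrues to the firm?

The monopolist equates marginal revenue to marginal cost: 87 − Q = 61.5 + 0.5Q, so Q = 17. From demand, P = 78.5.
CS = ½·(87 − 78.5)·17 = 72.25.
PS = P·Q − VC(Q) = 78.5·17 − (61.5·17 + ½·0.5·17²) = 216.75.
Share captured = PS/TS = 216.75/289 = 0.75.

PS/TS = 0.75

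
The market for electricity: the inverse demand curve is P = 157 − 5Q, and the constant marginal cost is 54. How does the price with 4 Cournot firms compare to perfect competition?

Cournot: P = 74.6; Competition: P = 54

With 4 symmetric Cournot firms, each firm's FOC gives 157 − 25q = 54, so q = 4.12, Q = 4·4.12 = 16.48, and P = 74.6.
Competitive firms price at marginal cost: P = 54, giving Q = 20.6.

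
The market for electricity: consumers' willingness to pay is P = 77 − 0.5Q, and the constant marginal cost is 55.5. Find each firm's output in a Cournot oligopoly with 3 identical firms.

With 3 symmetric Cournot firms, each firm's FOC gives 77 − 2q = 55.5, so q = 10.75, Q = 3·10.75 = 32.25, and P = 60.875.

q_i = 10.75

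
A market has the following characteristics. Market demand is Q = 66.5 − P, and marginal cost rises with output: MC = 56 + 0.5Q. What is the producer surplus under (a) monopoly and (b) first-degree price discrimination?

Inverting demand: P = 66.5 − Q.
A monopolist chooses Q where MR = MC. MR = 66.5 − 2Q; setting this equal to 56 + 0.5Q gives Q = 4.2 and P = 62.3.
PS = P·Q − VC(Q) = 62.3·4.2 − (56·4.2 + ½·0.5·4.2²) = 22.05.
Under first-degree price discrimination the firm charges each unit its demand price and produces up to where P = MC, i.e. Q = 7. Consumer surplus is zero; producer surplus equals total surplus.
PS = ½·(66.5 − 56)·7 = 36.75.

Monopoly: PS = 22.05; Perfect PD: PS = 36.75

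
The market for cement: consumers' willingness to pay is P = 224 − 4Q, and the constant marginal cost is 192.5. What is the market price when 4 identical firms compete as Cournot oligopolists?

In a 4-firm Cournot equilibrium, symmetry and the first-order condition give q = (224 − 192.5)/(20) = 1.575. So Q = 6.3 and P = 198.8.

P = 198.8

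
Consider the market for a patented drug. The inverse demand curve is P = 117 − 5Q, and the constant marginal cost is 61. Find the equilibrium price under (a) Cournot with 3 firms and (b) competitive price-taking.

Cournot with 3 identical firms: the symmetric best-response condition is 117 − 20q = 61. Each firm produces q = 2.8, total output Q = 8.4, price P = 75.
Under competition P = MC = 61, so Q = (117 − 61)/5 = 11.2.

Cournot: P = 75; Competition: P = 61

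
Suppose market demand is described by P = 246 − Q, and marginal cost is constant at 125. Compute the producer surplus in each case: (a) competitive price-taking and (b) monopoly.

Competition: PS = 0; Monopoly: PS = 3660.25

Competitive firms price at marginal cost: P = 125, giving Q = 121.
PS = (125 − 125)·121 = 0.
The monopolist equates marginal revenue to marginal cost: 246 − 2Q = 125, so Q = 60.5. From demand, P = 185.5.
PS = (185.5 − 125)·60.5 = 3660.25.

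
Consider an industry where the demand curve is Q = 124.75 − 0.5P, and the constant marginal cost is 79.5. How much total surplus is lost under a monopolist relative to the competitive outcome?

DWL = 1806.25

Inverting demand: P = 249.5 − 2Q.
Competitive firms price at marginal cost: P = 79.5, giving Q = 85.
Monopoly sets MR = MC: 249.5 − 4Q = 79.5 ⇒ Q = 42.5, P = 249.5 − 2·42.5 = 164.5.
DWL is the triangle between Q = 42.5 and Q = 85: ½·(85 − 42.5)·(164.5 − 79.5) = 1806.25.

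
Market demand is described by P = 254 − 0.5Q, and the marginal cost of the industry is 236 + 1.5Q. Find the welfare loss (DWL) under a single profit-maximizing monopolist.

DWL = 3.24

Competitive equilibrium sets price equal to marginal cost: 254 − 0.5Q = 236 + 1.5Q, so Q = 9 and P = 249.5.
A monopolist chooses Q where MR = MC. MR = 254 − Q; setting this equal to 236 + 1.5Q gives Q = 7.2 and P = 250.4.
CS = ½·(254 − 249.5)·9 = 20.25; PS = (249.5·9 − 236·9 − ½·1.5·9²) = 60.75; TS = 81.
CS = ½·(254 − 250.4)·7.2 = 12.96; PS = (250.4·7.2 − 236·7.2 − ½·1.5·7.2²) = 64.8; TS = 77.76.
DWL = 81 − 77.76 = 3.24.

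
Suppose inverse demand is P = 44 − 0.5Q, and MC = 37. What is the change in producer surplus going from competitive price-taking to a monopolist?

Perfect competition: P = MC = 37, so 44 − 0.5Q = 37 and Q = 14.
PS = (37 − 37)·14 = 0.
The monopolist equates marginal revenue to marginal cost: 44 − Q = 37, so Q = 7. From demand, P = 40.5.
PS = (40.5 − 37)·7 = 24.5.
Change in producer surplus: 24.5 − 0 = 24.5.

PS rises by 24.5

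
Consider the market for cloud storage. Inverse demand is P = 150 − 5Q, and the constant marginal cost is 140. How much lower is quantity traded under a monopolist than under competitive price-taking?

Q falls by 1

Perfect competition: P = MC = 140, so 150 − 5Q = 140 and Q = 2.
Monopoly sets MR = MC: 150 − 10Q = 140 ⇒ Q = 1, P = 150 − 5·1 = 145.
Change in quantity traded: 1 − 2 = −1.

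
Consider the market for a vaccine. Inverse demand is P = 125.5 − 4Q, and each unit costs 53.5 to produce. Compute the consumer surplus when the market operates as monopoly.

The monopolist equates marginal revenue to marginal cost: 125.5 − 8Q = 53.5, so Q = 9. From demand, P = 89.5.
CS = ½·(125.5 − 89.5)·9 = 162.

CS = 162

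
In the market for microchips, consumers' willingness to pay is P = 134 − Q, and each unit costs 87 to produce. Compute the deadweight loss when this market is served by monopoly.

Perfect competition: P = MC = 87, so 134 − Q = 87 and Q = 47.
A monopolist chooses Q where MR = MC. MR = 134 − 2Q; setting this equal to 87 gives Q = 23.5 and P = 110.5.
DWL is the triangle between Q = 23.5 and Q = 47: ½·(47 − 23.5)·(110.5 − 87) = 276.125.

DWL = 276.125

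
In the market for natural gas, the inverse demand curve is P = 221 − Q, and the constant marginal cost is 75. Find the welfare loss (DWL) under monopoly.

DWL = 2664.5

Under competition P = MC = 75, so Q = (221 − 75)/1 = 146.
Monopoly sets MR = MC: 221 − 2Q = 75 ⇒ Q = 73, P = 221 − 73 = 148.
DWL is the triangle between Q = 73 and Q = 146: ½·(146 − 73)·(148 − 75) = 2664.5.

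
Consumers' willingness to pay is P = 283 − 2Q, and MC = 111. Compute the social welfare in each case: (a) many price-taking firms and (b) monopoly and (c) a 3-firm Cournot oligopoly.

Under competition P = MC = 111, so Q = (283 − 111)/2 = 86.
CS = ½·(283 − 111)·86 = 7396; PS = (111 − 111)·86 = 0; TS = 7396.
A monopolist chooses Q where MR = MC. MR = 283 − 4Q; setting this equal to 111 gives Q = 43 and P = 197.
CS = ½·(283 − 197)·43 = 1849; PS = (197 − 111)·43 = 3698; TS = 5547.
With 3 symmetric Cournot firms, each firm's FOC gives 283 − 8q = 111, so q = 21.5, Q = 3·21.5 = 64.5, and P = 154.
CS = ½·(283 − 154)·64.5 = 4160.25; PS = (154 − 111)·64.5 = 2773.5; TS = 6933.75.

Competition: TS = 7396; Monopoly: TS = 5547; Cournot: TS = 6933.75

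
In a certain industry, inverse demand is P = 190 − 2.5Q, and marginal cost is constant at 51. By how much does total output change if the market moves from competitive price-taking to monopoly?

Competitive firms price at marginal cost: P = 51, giving Q = 55.6.
The monopolist equates marginal revenue to marginal cost: 190 − 5Q = 51, so Q = 27.8. From demand, P = 120.5.
Change in total output: 27.8 − 55.6 = −27.8.

Q falls by 27.8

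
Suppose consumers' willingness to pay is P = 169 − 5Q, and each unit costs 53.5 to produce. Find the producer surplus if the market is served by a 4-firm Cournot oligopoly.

PS = 426.888

With 4 symmetric Cournot firms, each firm's FOC gives 169 − 25q = 53.5, so q = 4.62, Q = 4·4.62 = 18.48, and P = 76.6.
PS = (76.6 − 53.5)·18.48 = 426.888.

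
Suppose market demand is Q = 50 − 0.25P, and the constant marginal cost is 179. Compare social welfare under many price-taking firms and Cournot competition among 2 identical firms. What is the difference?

Inverting demand: P = 200 − 4Q.
Perfect competition: P = MC = 179, so 200 − 4Q = 179 and Q = 5.25.
CS = ½·(200 − 179)·5.25 = 55.125; PS = (179 − 179)·5.25 = 0; TS = 55.125.
In a 2-firm Cournot equilibrium, symmetry and the first-order condition give q = (200 − 179)/(12) = 1.75. So Q = 3.5 and P = 186.
CS = ½·(200 − 186)·3.5 = 24.5; PS = (186 − 179)·3.5 = 24.5; TS = 49.
Change in social welfare: 49 − 55.125 = −6.125.

Social welfare falls by 6.125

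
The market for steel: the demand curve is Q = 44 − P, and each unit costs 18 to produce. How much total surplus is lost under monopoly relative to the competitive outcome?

DWL = 84.5

Inverting demand: P = 44 − Q.
Under competition P = MC = 18, so Q = (44 − 18)/1 = 26.
Monopoly sets MR = MC: 44 − 2Q = 18 ⇒ Q = 13, P = 44 − 13 = 31.
DWL is the triangle between Q = 13 and Q = 26: ½·(26 − 13)·(31 − 18) = 84.5.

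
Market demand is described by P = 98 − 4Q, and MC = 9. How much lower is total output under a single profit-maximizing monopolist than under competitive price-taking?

Total output falls by 11.125

Perfect competition: P = MC = 9, so 98 − 4Q = 9 and Q = 22.25.
A monopolist chooses Q where MR = MC. MR = 98 − 8Q; setting this equal to 9 gives Q = 11.125 and P = 53.5.
Change in total output: 11.125 − 22.25 = −11.125.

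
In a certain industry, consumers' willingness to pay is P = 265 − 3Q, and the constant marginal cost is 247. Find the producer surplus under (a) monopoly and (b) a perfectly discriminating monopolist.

Monopoly: PS = 27; Perfect PD: PS = 54

Monopoly sets MR = MC: 265 − 6Q = 247 ⇒ Q = 3, P = 265 − 3·3 = 256.
PS = (256 − 247)·3 = 27.
Under first-degree price discrimination the firm charges each unit its demand price and produces up to where P = MC, i.e. Q = 6. Consumer surplus is zero; producer surplus equals total surplus.
PS = ½·(265 − 247)·6 = 54.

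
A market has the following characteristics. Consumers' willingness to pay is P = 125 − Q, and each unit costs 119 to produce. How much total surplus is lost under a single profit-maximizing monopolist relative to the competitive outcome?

DWL = 4.5

Under competition P = MC = 119, so Q = (125 − 119)/1 = 6.
A monopolist chooses Q where MR = MC. MR = 125 − 2Q; setting this equal to 119 gives Q = 3 and P = 122.
DWL is the triangle between Q = 3 and Q = 6: ½·(6 − 3)·(122 − 119) = 4.5.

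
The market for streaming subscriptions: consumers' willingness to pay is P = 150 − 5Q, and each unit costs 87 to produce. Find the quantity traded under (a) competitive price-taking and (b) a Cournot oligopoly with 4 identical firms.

Perfect competition: P = MC = 87, so 150 − 5Q = 87 and Q = 12.6.
With 4 symmetric Cournot firms, each firm's FOC gives 150 − 25q = 87, so q = 2.52, Q = 4·2.52 = 10.08, and P = 99.6.

Competition: Q = 12.6; Cournot: Q = 10.08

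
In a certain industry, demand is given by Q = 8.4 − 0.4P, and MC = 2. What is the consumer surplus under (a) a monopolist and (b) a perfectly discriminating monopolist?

Inverting demand: P = 21 − 2.5Q.
Monopoly sets MR = MC: 21 − 5Q = 2 ⇒ Q = 3.8, P = 21 − 2.5·3.8 = 11.5.
CS = ½·(21 − 11.5)·3.8 = 18.05.
A perfectly discriminating monopolist sells every unit with P(Q) ≥ MC(Q), so output equals the competitive quantity Q = 7.6. Each buyer pays their reservation price, so CS = 0 and the firm captures all surplus.
CS = 0.

Monopoly: CS = 18.05; Perfect PD: CS = 0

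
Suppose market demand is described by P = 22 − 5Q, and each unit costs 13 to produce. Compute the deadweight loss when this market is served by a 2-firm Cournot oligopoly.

Competitive firms price at marginal cost: P = 13, giving Q = 1.8.
With 2 symmetric Cournot firms, each firm's FOC gives 22 − 15q = 13, so q = 0.6, Q = 2·0.6 = 1.2, and P = 16.
DWL is the triangle between Q = 1.2 and Q = 1.8: ½·(1.8 − 1.2)·(16 − 13) = 0.9.

DWL = 0.9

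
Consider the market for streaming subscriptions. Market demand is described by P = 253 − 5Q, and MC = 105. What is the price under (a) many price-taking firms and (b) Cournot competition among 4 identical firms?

Competition: P = 105; Cournot: P = 134.6

Under competition P = MC = 105, so Q = (253 − 105)/5 = 29.6.
Cournot with 4 identical firms: the symmetric best-response condition is 253 − 25q = 105. Each firm produces q = 5.92, total output Q = 23.68, price P = 134.6.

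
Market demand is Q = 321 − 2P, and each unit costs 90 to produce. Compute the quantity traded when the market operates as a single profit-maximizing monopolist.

Inverting demand: P = 160.5 − 0.5Q.
A monopolist chooses Q where MR = MC. MR = 160.5 − Q; setting this equal to 90 gives Q = 70.5 and P = 125.25.

Q = 70.5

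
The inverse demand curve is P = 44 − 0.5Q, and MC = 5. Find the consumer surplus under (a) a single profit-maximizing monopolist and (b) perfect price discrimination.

Monopoly: CS = 380.25; Perfect PD: CS = 0

A monopolist chooses Q where MR = MC. MR = 44 − Q; setting this equal to 5 gives Q = 39 and P = 24.5.
CS = ½·(44 − 24.5)·39 = 380.25.
A perfectly discriminating monopolist sells every unit with P(Q) ≥ MC(Q), so output equals the competitive quantity Q = 78. Each buyer pays their reservation price, so CS = 0 and the firm captures all surplus.
CS = 0.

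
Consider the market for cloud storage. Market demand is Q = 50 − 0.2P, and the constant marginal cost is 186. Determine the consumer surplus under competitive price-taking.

CS = 409.6

Inverting demand: P = 250 − 5Q.
Perfect competition: P = MC = 186, so 250 − 5Q = 186 and Q = 12.8.
CS = ½·(250 − 186)·12.8 = 409.6.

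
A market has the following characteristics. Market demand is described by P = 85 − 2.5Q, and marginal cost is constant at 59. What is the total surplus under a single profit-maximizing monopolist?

TS = 101.4

The monopolist equates marginal revenue to marginal cost: 85 − 5Q = 59, so Q = 5.2. From demand, P = 72.
CS = ½·(85 − 72)·5.2 = 33.8; PS = (72 − 59)·5.2 = 67.6; TS = 101.4.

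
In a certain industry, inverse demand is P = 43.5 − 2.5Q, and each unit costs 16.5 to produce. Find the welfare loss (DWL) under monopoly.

Under competition P = MC = 16.5, so Q = (43.5 − 16.5)/2.5 = 10.8.
A monopolist chooses Q where MR = MC. MR = 43.5 − 5Q; setting this equal to 16.5 gives Q = 5.4 and P = 30.
DWL is the triangle between Q = 5.4 and Q = 10.8: ½·(10.8 − 5.4)·(30 − 16.5) = 36.45.

DWL = 36.45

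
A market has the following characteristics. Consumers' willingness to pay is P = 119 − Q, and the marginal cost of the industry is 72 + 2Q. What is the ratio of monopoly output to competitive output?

Monopoly sets MR = MC: 119 − 2Q = 72 + 2Q ⇒ Q = 11.75, P = 119 − 11.75 = 107.25.
Competitive equilibrium sets price equal to marginal cost: 119 − Q = 72 + 2Q, so Q = 47/3 and P = 310/3.
Ratio Q_m/Q_c = 11.75/(47/3) = 0.75.

Q_m/Q_c = 0.75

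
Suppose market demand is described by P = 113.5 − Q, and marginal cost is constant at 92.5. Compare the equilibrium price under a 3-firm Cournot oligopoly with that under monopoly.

With 3 symmetric Cournot firms, each firm's FOC gives 113.5 − 4q = 92.5, so q = 5.25, Q = 3·5.25 = 15.75, and P = 97.75.
Monopoly sets MR = MC: 113.5 − 2Q = 92.5 ⇒ Q = 10.5, P = 113.5 − 10.5 = 103.

Cournot: P = 97.75; Monopoly: P = 103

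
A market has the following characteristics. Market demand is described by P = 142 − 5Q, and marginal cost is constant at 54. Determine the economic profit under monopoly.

Profit = 387.2

A monopolist chooses Q where MR = MC. MR = 142 − 10Q; setting this equal to 54 gives Q = 8.8 and P = 98.
Profit = (98 − 54)·8.8 = 387.2.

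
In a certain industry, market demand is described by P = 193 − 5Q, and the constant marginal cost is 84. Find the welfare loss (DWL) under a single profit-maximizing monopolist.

DWL = 297.025

Under competition P = MC = 84, so Q = (193 − 84)/5 = 21.8.
Monopoly sets MR = MC: 193 − 10Q = 84 ⇒ Q = 10.9, P = 193 − 5·10.9 = 138.5.
DWL is the triangle between Q = 10.9 and Q = 21.8: ½·(21.8 − 10.9)·(138.5 − 84) = 297.025.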